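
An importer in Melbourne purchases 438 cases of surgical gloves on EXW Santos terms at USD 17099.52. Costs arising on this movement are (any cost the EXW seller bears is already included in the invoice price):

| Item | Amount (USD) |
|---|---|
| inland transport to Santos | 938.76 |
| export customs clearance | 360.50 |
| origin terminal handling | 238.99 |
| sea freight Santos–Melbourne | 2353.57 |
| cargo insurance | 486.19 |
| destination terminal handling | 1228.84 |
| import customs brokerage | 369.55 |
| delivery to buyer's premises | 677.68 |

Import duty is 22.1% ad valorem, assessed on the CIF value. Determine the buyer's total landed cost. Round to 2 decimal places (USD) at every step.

Total landed cost: USD 28500.13

EXW: the seller makes goods available at their premises; the buyer bears all onward costs.
CIF value = EXW price + inland to port + export clearance + origin terminal + freight + insurance = 17099.52 + 938.76 + 360.50 + 238.99 + 2353.57 + 486.19 = 21477.53
Import duty = 21477.53 × 22.1% = 4746.53
Buyer bears: inland to port 938.76 + export clearance 360.50 + origin terminal 238.99 + freight 2353.57 + insurance 486.19 + destination terminal 1228.84 + brokerage 369.55 + delivery 677.68 + duty 4746.53 = 11400.61
Landed cost = invoice 17099.52 + 11400.61 = 28500.13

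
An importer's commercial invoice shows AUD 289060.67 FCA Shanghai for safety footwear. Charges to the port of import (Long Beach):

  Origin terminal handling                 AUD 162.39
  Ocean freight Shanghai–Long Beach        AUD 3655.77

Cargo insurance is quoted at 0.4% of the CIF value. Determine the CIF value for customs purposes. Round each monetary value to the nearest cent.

Let C be the CIF value. C = FCA price + pre-shipment costs + freight + 0.4% × C
C − 0.4% × C = 289060.67 + 162.39 + 3655.77
0.996 × C = 292878.83
C = 292878.83 / 0.996 = 294055.05
Insurance premium = 0.4% × 294055.05 = 1176.22

CIF value: AUD 294055.05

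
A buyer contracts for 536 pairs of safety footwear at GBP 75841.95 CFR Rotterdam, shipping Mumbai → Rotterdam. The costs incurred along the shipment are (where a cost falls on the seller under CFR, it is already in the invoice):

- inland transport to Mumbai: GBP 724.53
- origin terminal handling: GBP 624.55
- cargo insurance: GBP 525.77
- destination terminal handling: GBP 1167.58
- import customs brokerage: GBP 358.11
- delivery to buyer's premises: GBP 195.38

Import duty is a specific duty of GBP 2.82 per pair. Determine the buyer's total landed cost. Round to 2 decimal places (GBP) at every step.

CFR: the seller pays costs through ocean freight to the destination port, but not insurance.
Already in the invoice (seller's account under CFR): inland to port, origin terminal — exclude.
CIF value = CFR price + insurance = 75841.95 + 525.77 = 76367.72
Import duty = 536 × 2.82 = 1511.52
Buyer bears: insurance 525.77 + destination terminal 1167.58 + brokerage 358.11 + delivery 195.38 + duty 1511.52 = 3758.36
Landed cost = invoice 75841.95 + 3758.36 = 79600.31

Total landed cost: GBP 79600.31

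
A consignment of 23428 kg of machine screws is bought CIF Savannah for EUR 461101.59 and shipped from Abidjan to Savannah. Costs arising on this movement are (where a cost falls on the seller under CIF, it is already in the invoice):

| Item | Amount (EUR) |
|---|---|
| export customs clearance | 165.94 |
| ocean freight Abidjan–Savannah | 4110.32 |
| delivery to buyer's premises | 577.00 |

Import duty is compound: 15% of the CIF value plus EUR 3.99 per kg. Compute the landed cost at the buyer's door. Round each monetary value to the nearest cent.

Total landed cost: EUR 624321.55

CIF: the seller pays costs through ocean freight and marine insurance to the destination port.
Already in the invoice (seller's account under CIF): export clearance, freight — exclude.
The CIF price already equals the CIF value: 461101.59
Ad valorem component: 461101.59 × 15% = 69165.24
Specific component: 23428 × 3.99 = 93477.72
Import duty = 69165.24 + 93477.72 = 162642.96
Buyer bears: delivery 577.00 + duty 162642.96 = 163219.96
Landed cost = invoice 461101.59 + 163219.96 = 624321.55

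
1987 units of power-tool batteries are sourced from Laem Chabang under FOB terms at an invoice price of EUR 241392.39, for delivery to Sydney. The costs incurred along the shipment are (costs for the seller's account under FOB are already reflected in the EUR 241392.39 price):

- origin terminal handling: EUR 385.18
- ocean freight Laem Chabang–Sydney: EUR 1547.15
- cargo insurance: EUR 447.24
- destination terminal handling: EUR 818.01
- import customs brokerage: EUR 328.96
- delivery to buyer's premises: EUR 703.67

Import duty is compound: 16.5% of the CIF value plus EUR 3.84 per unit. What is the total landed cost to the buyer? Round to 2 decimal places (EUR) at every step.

FOB: the seller bears costs until goods are on board at the origin port; the buyer bears freight, insurance and all costs thereafter.
Already in the invoice (seller's account under FOB): origin terminal — exclude.
CIF value = FOB price + freight + insurance = 241392.39 + 1547.15 + 447.24 = 243386.78
Ad valorem component: 243386.78 × 16.5% = 40158.82
Specific component: 1987 × 3.84 = 7630.08
Import duty = 40158.82 + 7630.08 = 47788.90
Buyer bears: freight 1547.15 + insurance 447.24 + destination terminal 818.01 + brokerage 328.96 + delivery 703.67 + duty 47788.90 = 51633.93
Landed cost = invoice 241392.39 + 51633.93 = 293026.32

Total landed cost: EUR 293026.32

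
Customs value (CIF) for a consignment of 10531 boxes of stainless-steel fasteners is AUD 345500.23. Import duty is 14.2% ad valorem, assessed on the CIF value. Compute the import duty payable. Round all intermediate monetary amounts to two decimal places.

Import duty: AUD 49061.03

Import duty = 345500.23 × 14.2% = 49061.03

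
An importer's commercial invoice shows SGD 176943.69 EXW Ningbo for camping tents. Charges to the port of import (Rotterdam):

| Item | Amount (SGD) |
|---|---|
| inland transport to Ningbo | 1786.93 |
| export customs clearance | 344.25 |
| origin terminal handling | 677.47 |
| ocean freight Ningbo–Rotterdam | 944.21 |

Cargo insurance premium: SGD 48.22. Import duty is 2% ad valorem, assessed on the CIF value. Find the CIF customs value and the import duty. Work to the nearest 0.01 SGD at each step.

CIF value: SGD 180744.77; import duty: SGD 3614.90

CIF = EXW price + pre-shipment costs + freight + insurance
CIF = 176943.69 + 1786.93 + 344.25 + 677.47 + 944.21 + 48.22 = 180744.77
Import duty = 180744.77 × 2% = 3614.90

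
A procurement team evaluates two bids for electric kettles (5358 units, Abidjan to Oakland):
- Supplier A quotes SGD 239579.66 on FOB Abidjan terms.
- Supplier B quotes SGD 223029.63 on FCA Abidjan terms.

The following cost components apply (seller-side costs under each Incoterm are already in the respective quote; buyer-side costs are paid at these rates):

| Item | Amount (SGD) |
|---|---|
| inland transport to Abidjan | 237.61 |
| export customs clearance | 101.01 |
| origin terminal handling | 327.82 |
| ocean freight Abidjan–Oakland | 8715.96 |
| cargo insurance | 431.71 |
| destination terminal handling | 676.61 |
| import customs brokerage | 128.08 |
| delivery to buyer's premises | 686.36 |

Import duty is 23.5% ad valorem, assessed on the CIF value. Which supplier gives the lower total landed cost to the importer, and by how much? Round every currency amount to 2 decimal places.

Supplier B is cheaper by SGD 20034.43

Supplier A (FOB):
CIF value = FOB price + freight + insurance = 239579.66 + 8715.96 + 431.71 = 248727.33
Import duty = 248727.33 × 23.5% = 58450.92
Buyer bears (A): 8715.96 + 431.71 + 676.61 + 128.08 + 686.36 = 10638.72
Landed cost (A) = invoice 239579.66 + 10638.72 + duty 58450.92 = 308669.30
Supplier B (FCA):
CIF value = FCA price + origin terminal + freight + insurance = 223029.63 + 327.82 + 8715.96 + 431.71 = 232505.12
Import duty = 232505.12 × 23.5% = 54638.70
Buyer bears (B): 327.82 + 8715.96 + 431.71 + 676.61 + 128.08 + 686.36 = 10966.54
Landed cost (B) = invoice 223029.63 + 10966.54 + duty 54638.70 = 288634.87
Difference = |308669.30 − 288634.87| = 20034.43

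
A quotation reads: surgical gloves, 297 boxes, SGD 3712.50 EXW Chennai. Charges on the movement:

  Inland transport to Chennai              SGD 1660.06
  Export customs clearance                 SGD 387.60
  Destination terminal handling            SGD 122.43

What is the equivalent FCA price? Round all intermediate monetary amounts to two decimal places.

FCA price: SGD 5760.16

Not relevant to the conversion: destination terminal — on the buyer under both terms; not part of either seller's price.
From EXW to FCA, the seller additionally bears: inland to port, export clearance.
FCA price = 3712.50 + 1660.06 + 387.60 = 5760.16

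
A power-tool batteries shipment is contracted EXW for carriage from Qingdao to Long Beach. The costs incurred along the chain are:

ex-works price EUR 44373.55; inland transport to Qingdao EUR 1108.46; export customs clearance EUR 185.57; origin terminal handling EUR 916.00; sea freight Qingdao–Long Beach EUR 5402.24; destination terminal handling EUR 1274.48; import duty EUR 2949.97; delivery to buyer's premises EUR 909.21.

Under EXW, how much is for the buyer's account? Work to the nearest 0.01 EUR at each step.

EXW: the seller makes goods available at their premises; the buyer bears all onward costs.
Seller's account: goods 44373.55 = 44373.55
Buyer's account: inland to port 1108.46 + export clearance 185.57 + origin terminal 916.00 + freight 5402.24 + destination terminal 1274.48 + duty 2949.97 + delivery 909.21 = 12745.93

Buyer's account: EUR 12745.93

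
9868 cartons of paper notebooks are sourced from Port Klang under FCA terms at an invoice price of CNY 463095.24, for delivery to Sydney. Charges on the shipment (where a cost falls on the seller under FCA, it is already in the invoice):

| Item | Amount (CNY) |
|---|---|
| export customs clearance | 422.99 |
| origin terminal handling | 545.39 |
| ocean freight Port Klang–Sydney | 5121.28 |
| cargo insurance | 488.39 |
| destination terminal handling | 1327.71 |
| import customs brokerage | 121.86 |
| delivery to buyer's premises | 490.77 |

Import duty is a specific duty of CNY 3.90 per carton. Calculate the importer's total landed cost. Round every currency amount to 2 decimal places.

FCA: the seller delivers export-cleared goods to the carrier; the buyer bears costs from that point.
Already in the invoice (seller's account under FCA): export clearance — exclude.
CIF value = FCA price + origin terminal + freight + insurance = 463095.24 + 545.39 + 5121.28 + 488.39 = 469250.30
Import duty = 9868 × 3.90 = 38485.20
Buyer bears: origin terminal 545.39 + freight 5121.28 + insurance 488.39 + destination terminal 1327.71 + brokerage 121.86 + delivery 490.77 + duty 38485.20 = 46580.60
Landed cost = invoice 463095.24 + 46580.60 = 509675.84

Total landed cost: CNY 509675.84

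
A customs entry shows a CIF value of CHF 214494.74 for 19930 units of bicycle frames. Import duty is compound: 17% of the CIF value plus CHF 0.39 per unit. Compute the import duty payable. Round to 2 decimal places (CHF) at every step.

Ad valorem component: 214494.74 × 17% = 36464.11
Specific component: 19930 × 0.39 = 7772.70
Import duty = 36464.11 + 7772.70 = 44236.81

Import duty: CHF 44236.81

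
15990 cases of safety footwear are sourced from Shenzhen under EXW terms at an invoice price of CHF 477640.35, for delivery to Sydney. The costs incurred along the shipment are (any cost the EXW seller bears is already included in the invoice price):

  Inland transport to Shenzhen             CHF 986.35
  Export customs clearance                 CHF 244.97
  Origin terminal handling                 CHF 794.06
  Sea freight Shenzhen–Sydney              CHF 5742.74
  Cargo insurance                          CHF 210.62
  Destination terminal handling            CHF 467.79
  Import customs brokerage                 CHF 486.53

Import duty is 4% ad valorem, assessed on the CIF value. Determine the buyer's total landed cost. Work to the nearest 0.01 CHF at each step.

Total landed cost: CHF 505998.17

EXW: the seller makes goods available at their premises; the buyer bears all onward costs.
CIF value = EXW price + inland to port + export clearance + origin terminal + freight + insurance = 477640.35 + 986.35 + 244.97 + 794.06 + 5742.74 + 210.62 = 485619.09
Import duty = 485619.09 × 4% = 19424.76
Buyer bears: inland to port 986.35 + export clearance 244.97 + origin terminal 794.06 + freight 5742.74 + insurance 210.62 + destination terminal 467.79 + brokerage 486.53 + duty 19424.76 = 28357.82
Landed cost = invoice 477640.35 + 28357.82 = 505998.17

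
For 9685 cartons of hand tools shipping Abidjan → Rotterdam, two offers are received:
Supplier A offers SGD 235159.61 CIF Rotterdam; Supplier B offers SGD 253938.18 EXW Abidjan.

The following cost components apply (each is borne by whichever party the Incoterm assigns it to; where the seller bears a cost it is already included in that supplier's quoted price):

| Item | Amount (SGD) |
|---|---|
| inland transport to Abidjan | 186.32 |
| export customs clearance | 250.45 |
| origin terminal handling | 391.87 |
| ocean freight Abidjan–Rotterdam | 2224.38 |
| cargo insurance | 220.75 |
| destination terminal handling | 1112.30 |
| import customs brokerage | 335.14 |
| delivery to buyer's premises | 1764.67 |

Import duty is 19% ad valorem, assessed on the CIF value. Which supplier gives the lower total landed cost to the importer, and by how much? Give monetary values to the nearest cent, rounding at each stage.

Supplier A is cheaper by SGD 26242.28

Supplier A (CIF):
The CIF price already equals the CIF value: 235159.61
Import duty = 235159.61 × 19% = 44680.33
Buyer bears (A): 1112.30 + 335.14 + 1764.67 = 3212.11
Landed cost (A) = invoice 235159.61 + 3212.11 + duty 44680.33 = 283052.05
Supplier B (EXW):
CIF value = EXW price + inland to port + export clearance + origin terminal + freight + insurance = 253938.18 + 186.32 + 250.45 + 391.87 + 2224.38 + 220.75 = 257211.95
Import duty = 257211.95 × 19% = 48870.27
Buyer bears (B): 186.32 + 250.45 + 391.87 + 2224.38 + 220.75 + 1112.30 + 335.14 + 1764.67 = 6485.88
Landed cost (B) = invoice 253938.18 + 6485.88 + duty 48870.27 = 309294.33
Difference = |283052.05 − 309294.33| = 26242.28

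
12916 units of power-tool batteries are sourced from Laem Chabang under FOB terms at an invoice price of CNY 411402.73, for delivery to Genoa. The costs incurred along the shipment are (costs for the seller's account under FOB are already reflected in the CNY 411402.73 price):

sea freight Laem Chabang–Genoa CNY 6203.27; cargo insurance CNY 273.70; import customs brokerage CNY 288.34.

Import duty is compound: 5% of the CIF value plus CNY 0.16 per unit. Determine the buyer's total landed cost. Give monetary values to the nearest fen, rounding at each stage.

FOB: the seller bears costs until goods are on board at the origin port; the buyer bears freight, insurance and all costs thereafter.
CIF value = FOB price + freight + insurance = 411402.73 + 6203.27 + 273.70 = 417879.70
Ad valorem component: 417879.70 × 5% = 20893.99
Specific component: 12916 × 0.16 = 2066.56
Import duty = 20893.99 + 2066.56 = 22960.55
Buyer bears: freight 6203.27 + insurance 273.70 + brokerage 288.34 + duty 22960.55 = 29725.86
Landed cost = invoice 411402.73 + 29725.86 = 441128.59

Total landed cost: CNY 441128.59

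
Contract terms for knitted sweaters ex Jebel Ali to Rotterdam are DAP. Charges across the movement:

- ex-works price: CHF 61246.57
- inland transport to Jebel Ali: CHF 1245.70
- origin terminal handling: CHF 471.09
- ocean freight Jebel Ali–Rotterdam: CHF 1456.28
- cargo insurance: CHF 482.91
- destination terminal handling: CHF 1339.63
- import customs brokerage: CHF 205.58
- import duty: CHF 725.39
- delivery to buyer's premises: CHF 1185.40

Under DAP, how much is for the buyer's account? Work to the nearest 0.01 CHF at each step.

DAP: the seller bears all costs to the named destination except import duty and clearance.
Seller's account: goods 61246.57 + inland to port 1245.70 + origin terminal 471.09 + freight 1456.28 + insurance 482.91 + destination terminal 1339.63 + delivery 1185.40 = 67427.58
Buyer's account: brokerage 205.58 + duty 725.39 = 930.97

Buyer's account: CHF 930.97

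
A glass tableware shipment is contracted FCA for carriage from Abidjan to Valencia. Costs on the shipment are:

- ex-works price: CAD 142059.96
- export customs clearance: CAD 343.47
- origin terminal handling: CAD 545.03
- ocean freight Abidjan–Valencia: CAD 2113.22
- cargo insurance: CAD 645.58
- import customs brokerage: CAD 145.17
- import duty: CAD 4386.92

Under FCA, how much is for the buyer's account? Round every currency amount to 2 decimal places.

FCA: the seller delivers export-cleared goods to the carrier; the buyer bears costs from that point.
Seller's account: goods 142059.96 + export clearance 343.47 = 142403.43
Buyer's account: origin terminal 545.03 + freight 2113.22 + insurance 645.58 + brokerage 145.17 + duty 4386.92 = 7835.92

Buyer's account: CAD 7835.92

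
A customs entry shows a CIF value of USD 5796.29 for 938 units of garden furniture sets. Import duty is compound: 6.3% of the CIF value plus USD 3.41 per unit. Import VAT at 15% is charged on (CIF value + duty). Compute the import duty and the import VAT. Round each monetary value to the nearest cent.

Ad valorem component: 5796.29 × 6.3% = 365.17
Specific component: 938 × 3.41 = 3198.58
Import duty = 365.17 + 3198.58 = 3563.75
VAT base = CIF + duty = 5796.29 + 3563.75 = 9360.04
Import VAT = 9360.04 × 15% = 1404.01

Import duty: USD 3563.75; import VAT: USD 1404.01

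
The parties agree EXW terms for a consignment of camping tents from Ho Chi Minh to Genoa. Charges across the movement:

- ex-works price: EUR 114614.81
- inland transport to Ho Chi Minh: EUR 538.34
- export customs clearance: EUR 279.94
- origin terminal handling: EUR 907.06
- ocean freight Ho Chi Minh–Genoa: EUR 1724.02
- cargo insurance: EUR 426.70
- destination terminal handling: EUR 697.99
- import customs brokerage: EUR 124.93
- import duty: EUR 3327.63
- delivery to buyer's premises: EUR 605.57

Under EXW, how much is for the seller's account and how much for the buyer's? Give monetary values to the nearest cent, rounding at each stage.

Seller: EUR 114614.81; buyer: EUR 8632.18

EXW: the seller makes goods available at their premises; the buyer bears all onward costs.
Seller's account: goods 114614.81 = 114614.81
Buyer's account: inland to port 538.34 + export clearance 279.94 + origin terminal 907.06 + freight 1724.02 + insurance 426.70 + destination terminal 697.99 + brokerage 124.93 + duty 3327.63 + delivery 605.57 = 8632.18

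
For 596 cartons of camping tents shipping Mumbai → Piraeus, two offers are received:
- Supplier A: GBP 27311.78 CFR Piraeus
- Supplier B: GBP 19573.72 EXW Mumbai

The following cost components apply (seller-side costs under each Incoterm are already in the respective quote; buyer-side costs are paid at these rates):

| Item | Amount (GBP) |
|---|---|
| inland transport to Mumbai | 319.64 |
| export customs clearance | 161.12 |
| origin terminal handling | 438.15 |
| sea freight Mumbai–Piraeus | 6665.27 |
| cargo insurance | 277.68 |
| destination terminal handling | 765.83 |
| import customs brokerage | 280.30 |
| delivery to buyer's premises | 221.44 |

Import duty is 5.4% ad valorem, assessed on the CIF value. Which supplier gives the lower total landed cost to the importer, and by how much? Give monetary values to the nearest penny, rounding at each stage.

Supplier B is cheaper by GBP 162.19

Supplier A (CFR):
CIF value = CFR price + insurance = 27311.78 + 277.68 = 27589.46
Import duty = 27589.46 × 5.4% = 1489.83
Buyer bears (A): 277.68 + 765.83 + 280.30 + 221.44 = 1545.25
Landed cost (A) = invoice 27311.78 + 1545.25 + duty 1489.83 = 30346.86
Supplier B (EXW):
CIF value = EXW price + inland to port + export clearance + origin terminal + freight + insurance = 19573.72 + 319.64 + 161.12 + 438.15 + 6665.27 + 277.68 = 27435.58
Import duty = 27435.58 × 5.4% = 1481.52
Buyer bears (B): 319.64 + 161.12 + 438.15 + 6665.27 + 277.68 + 765.83 + 280.30 + 221.44 = 9129.43
Landed cost (B) = invoice 19573.72 + 9129.43 + duty 1481.52 = 30184.67
Difference = |30346.86 − 30184.67| = 162.19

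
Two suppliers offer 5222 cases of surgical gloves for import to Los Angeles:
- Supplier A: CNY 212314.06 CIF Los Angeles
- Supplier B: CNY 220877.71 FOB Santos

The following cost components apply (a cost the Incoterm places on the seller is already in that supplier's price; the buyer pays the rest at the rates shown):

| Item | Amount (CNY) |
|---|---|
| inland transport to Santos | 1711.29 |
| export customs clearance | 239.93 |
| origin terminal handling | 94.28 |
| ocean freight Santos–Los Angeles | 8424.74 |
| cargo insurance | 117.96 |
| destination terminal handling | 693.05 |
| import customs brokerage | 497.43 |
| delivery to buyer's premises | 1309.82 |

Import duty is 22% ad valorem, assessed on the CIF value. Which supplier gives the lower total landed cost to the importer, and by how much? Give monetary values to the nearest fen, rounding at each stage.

Supplier A (CIF):
The CIF price already equals the CIF value: 212314.06
Import duty = 212314.06 × 22% = 46709.09
Buyer bears (A): 693.05 + 497.43 + 1309.82 = 2500.30
Landed cost (A) = invoice 212314.06 + 2500.30 + duty 46709.09 = 261523.45
Supplier B (FOB):
CIF value = FOB price + freight + insurance = 220877.71 + 8424.74 + 117.96 = 229420.41
Import duty = 229420.41 × 22% = 50472.49
Buyer bears (B): 8424.74 + 117.96 + 693.05 + 497.43 + 1309.82 = 11043.00
Landed cost (B) = invoice 220877.71 + 11043.00 + duty 50472.49 = 282393.20
Difference = |261523.45 − 282393.20| = 20869.75

Supplier A is cheaper by CNY 20869.75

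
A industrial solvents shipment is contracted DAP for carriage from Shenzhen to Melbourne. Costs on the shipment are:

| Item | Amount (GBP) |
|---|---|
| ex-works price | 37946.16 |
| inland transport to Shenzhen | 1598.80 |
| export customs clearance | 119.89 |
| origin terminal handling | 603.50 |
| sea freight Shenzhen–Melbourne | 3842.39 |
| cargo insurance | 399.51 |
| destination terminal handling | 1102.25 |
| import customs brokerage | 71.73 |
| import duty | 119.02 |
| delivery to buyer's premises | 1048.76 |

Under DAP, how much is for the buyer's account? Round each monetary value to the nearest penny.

Buyer's account: GBP 190.75

DAP: the seller bears all costs to the named destination except import duty and clearance.
Seller's account: goods 37946.16 + inland to port 1598.80 + export clearance 119.89 + origin terminal 603.50 + freight 3842.39 + insurance 399.51 + destination terminal 1102.25 + delivery 1048.76 = 46661.26
Buyer's account: brokerage 71.73 + duty 119.02 = 190.75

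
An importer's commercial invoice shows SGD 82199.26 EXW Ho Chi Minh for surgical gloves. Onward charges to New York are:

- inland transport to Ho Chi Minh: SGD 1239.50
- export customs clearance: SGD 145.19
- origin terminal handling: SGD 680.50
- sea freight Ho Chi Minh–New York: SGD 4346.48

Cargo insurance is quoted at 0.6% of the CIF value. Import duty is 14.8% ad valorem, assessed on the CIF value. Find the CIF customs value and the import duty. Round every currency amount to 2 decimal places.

CIF value: SGD 89145.80; import duty: SGD 13193.58

Let C be the CIF value. C = EXW price + pre-shipment costs + freight + 0.6% × C
C − 0.6% × C = 82199.26 + 1239.50 + 145.19 + 680.50 + 4346.48
0.994 × C = 88610.93
C = 88610.93 / 0.994 = 89145.80
Insurance premium = 0.6% × 89145.80 = 534.87
Import duty = 89145.80 × 14.8% = 13193.58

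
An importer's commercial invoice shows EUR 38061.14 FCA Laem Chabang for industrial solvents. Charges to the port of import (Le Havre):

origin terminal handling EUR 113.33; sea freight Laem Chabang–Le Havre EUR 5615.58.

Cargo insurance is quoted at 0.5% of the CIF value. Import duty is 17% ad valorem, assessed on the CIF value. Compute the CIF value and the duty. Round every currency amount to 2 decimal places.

Let C be the CIF value. C = FCA price + pre-shipment costs + freight + 0.5% × C
C − 0.5% × C = 38061.14 + 113.33 + 5615.58
0.995 × C = 43790.05
C = 43790.05 / 0.995 = 44010.10
Insurance premium = 0.5% × 44010.10 = 220.05
Import duty = 44010.10 × 17% = 7481.72

CIF value: EUR 44010.10; import duty: EUR 7481.72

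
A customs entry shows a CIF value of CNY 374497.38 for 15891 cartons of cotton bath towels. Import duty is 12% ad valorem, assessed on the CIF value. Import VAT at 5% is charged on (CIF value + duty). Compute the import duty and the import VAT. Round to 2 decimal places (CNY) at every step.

Import duty: CNY 44939.69; import VAT: CNY 20971.85

Import duty = 374497.38 × 12% = 44939.69
VAT base = CIF + duty = 374497.38 + 44939.69 = 419437.07
Import VAT = 419437.07 × 5% = 20971.85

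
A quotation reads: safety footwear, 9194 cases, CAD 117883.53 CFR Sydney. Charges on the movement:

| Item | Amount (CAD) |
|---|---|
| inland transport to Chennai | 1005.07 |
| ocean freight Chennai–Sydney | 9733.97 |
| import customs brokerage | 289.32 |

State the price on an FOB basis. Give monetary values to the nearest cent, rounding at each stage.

FOB price: CAD 108149.56

Not relevant to the conversion: inland to port — on the seller under both CFR and FOB; already in the CFR price and stays in the FOB price. brokerage — on the buyer under both terms; not part of either seller's price.
From CFR to FOB, the seller no longer bears: freight.
FOB price = 117883.53 − 9733.97 = 108149.56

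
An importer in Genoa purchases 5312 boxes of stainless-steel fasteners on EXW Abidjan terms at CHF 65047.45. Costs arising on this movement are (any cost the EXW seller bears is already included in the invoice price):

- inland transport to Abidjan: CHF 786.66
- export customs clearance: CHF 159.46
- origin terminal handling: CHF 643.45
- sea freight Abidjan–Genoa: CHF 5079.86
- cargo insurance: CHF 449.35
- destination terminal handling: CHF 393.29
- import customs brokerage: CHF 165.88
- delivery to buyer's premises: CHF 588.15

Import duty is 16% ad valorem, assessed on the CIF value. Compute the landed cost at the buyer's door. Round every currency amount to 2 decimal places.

EXW: the seller makes goods available at their premises; the buyer bears all onward costs.
CIF value = EXW price + inland to port + export clearance + origin terminal + freight + insurance = 65047.45 + 786.66 + 159.46 + 643.45 + 5079.86 + 449.35 = 72166.23
Import duty = 72166.23 × 16% = 11546.60
Buyer bears: inland to port 786.66 + export clearance 159.46 + origin terminal 643.45 + freight 5079.86 + insurance 449.35 + destination terminal 393.29 + brokerage 165.88 + delivery 588.15 + duty 11546.60 = 19812.70
Landed cost = invoice 65047.45 + 19812.70 = 84860.15

Total landed cost: CHF 84860.15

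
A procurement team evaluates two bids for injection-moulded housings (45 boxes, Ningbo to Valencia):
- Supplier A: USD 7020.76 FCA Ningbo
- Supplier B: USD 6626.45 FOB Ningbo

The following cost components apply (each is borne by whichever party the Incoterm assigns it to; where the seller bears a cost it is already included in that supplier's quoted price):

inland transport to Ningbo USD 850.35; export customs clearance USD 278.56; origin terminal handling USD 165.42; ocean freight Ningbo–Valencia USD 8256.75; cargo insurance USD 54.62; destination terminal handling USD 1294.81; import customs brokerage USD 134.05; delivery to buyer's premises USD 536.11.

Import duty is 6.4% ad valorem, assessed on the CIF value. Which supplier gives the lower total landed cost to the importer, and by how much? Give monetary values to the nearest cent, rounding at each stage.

Supplier A (FCA):
CIF value = FCA price + origin terminal + freight + insurance = 7020.76 + 165.42 + 8256.75 + 54.62 = 15497.55
Import duty = 15497.55 × 6.4% = 991.84
Buyer bears (A): 165.42 + 8256.75 + 54.62 + 1294.81 + 134.05 + 536.11 = 10441.76
Landed cost (A) = invoice 7020.76 + 10441.76 + duty 991.84 = 18454.36
Supplier B (FOB):
CIF value = FOB price + freight + insurance = 6626.45 + 8256.75 + 54.62 = 14937.82
Import duty = 14937.82 × 6.4% = 956.02
Buyer bears (B): 8256.75 + 54.62 + 1294.81 + 134.05 + 536.11 = 10276.34
Landed cost (B) = invoice 6626.45 + 10276.34 + duty 956.02 = 17858.81
Difference = |18454.36 − 17858.81| = 595.55

Supplier B is cheaper by USD 595.55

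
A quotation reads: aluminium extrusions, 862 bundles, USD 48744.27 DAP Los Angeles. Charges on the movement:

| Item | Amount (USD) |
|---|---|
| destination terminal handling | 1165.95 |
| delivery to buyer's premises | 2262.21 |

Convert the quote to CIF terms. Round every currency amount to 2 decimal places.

From DAP to CIF, the seller no longer bears: destination terminal, delivery.
CIF price = 48744.27 − 1165.95 − 2262.21 = 45316.11

CIF price: USD 45316.11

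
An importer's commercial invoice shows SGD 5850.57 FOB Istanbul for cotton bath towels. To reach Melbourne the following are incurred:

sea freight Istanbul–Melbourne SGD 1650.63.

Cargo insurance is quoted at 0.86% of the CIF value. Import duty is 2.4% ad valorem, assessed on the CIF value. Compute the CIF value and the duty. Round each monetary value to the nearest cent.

CIF value: SGD 7566.27; import duty: SGD 181.59

Let C be the CIF value. C = FOB price + freight + 0.86% × C
C − 0.86% × C = 5850.57 + 1650.63
0.9914 × C = 7501.20
C = 7501.20 / 0.9914 = 7566.27
Insurance premium = 0.86% × 7566.27 = 65.07
Import duty = 7566.27 × 2.4% = 181.59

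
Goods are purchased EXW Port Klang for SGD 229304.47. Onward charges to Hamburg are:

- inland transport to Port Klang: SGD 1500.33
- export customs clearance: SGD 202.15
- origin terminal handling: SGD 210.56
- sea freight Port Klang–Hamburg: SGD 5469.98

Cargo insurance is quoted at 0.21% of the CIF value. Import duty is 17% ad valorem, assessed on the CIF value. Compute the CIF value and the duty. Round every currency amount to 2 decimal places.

CIF value: SGD 237185.58; import duty: SGD 40321.55

Let C be the CIF value. C = EXW price + pre-shipment costs + freight + 0.21% × C
C − 0.21% × C = 229304.47 + 1500.33 + 202.15 + 210.56 + 5469.98
0.9979 × C = 236687.49
C = 236687.49 / 0.9979 = 237185.58
Insurance premium = 0.21% × 237185.58 = 498.09
Import duty = 237185.58 × 17% = 40321.55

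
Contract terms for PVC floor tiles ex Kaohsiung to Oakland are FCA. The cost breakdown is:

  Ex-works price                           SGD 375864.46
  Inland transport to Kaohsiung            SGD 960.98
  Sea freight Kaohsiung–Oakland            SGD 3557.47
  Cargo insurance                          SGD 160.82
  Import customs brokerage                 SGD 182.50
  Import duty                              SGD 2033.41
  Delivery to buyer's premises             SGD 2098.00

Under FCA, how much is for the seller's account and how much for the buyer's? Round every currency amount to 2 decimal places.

Seller: SGD 376825.44; buyer: SGD 8032.20

FCA: the seller delivers export-cleared goods to the carrier; the buyer bears costs from that point.
Seller's account: goods 375864.46 + inland to port 960.98 = 376825.44
Buyer's account: freight 3557.47 + insurance 160.82 + brokerage 182.50 + duty 2033.41 + delivery 2098.00 = 8032.20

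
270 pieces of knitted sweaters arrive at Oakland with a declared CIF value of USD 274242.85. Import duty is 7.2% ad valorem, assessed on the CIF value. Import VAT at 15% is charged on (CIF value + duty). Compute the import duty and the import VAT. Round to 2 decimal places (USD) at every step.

Import duty: USD 19745.49; import VAT: USD 44098.25

Import duty = 274242.85 × 7.2% = 19745.49
VAT base = CIF + duty = 274242.85 + 19745.49 = 293988.34
Import VAT = 293988.34 × 15% = 44098.25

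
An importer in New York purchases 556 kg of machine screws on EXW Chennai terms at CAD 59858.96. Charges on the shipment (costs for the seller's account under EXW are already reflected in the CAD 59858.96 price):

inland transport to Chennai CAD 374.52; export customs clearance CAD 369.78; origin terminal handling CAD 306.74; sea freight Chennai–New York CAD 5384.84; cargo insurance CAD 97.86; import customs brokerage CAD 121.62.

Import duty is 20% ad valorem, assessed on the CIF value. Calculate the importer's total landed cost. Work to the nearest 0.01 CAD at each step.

Total landed cost: CAD 79792.86

EXW: the seller makes goods available at their premises; the buyer bears all onward costs.
CIF value = EXW price + inland to port + export clearance + origin terminal + freight + insurance = 59858.96 + 374.52 + 369.78 + 306.74 + 5384.84 + 97.86 = 66392.70
Import duty = 66392.70 × 20% = 13278.54
Buyer bears: inland to port 374.52 + export clearance 369.78 + origin terminal 306.74 + freight 5384.84 + insurance 97.86 + brokerage 121.62 + duty 13278.54 = 19933.90
Landed cost = invoice 59858.96 + 19933.90 = 79792.86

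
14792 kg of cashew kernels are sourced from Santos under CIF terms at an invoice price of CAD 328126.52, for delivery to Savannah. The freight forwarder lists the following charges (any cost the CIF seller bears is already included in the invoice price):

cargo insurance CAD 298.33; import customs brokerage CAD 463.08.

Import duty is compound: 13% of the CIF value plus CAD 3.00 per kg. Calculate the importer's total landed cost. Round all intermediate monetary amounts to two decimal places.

CIF: the seller pays costs through ocean freight and marine insurance to the destination port.
Already in the invoice (seller's account under CIF): insurance — exclude.
The CIF price already equals the CIF value: 328126.52
Ad valorem component: 328126.52 × 13% = 42656.45
Specific component: 14792 × 3.00 = 44376.00
Import duty = 42656.45 + 44376.00 = 87032.45
Buyer bears: brokerage 463.08 + duty 87032.45 = 87495.53
Landed cost = invoice 328126.52 + 87495.53 = 415622.05

Total landed cost: CAD 415622.05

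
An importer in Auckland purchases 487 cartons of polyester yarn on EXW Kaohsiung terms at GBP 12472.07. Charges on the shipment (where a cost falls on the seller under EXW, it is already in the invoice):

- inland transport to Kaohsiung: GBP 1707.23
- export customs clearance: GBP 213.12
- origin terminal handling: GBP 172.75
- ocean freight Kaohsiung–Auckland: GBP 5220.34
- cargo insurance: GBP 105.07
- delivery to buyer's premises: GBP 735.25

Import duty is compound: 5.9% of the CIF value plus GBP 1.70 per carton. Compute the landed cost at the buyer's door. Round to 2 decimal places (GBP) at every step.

Total landed cost: GBP 22627.27

EXW: the seller makes goods available at their premises; the buyer bears all onward costs.
CIF value = EXW price + inland to port + export clearance + origin terminal + freight + insurance = 12472.07 + 1707.23 + 213.12 + 172.75 + 5220.34 + 105.07 = 19890.58
Ad valorem component: 19890.58 × 5.9% = 1173.54
Specific component: 487 × 1.70 = 827.90
Import duty = 1173.54 + 827.90 = 2001.44
Buyer bears: inland to port 1707.23 + export clearance 213.12 + origin terminal 172.75 + freight 5220.34 + insurance 105.07 + delivery 735.25 + duty 2001.44 = 10155.20
Landed cost = invoice 12472.07 + 10155.20 = 22627.27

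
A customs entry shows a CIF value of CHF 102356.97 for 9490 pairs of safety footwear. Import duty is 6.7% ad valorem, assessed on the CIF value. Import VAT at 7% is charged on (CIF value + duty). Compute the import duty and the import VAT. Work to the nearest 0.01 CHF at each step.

Import duty: CHF 6857.92; import VAT: CHF 7645.04

Import duty = 102356.97 × 6.7% = 6857.92
VAT base = CIF + duty = 102356.97 + 6857.92 = 109214.89
Import VAT = 109214.89 × 7% = 7645.04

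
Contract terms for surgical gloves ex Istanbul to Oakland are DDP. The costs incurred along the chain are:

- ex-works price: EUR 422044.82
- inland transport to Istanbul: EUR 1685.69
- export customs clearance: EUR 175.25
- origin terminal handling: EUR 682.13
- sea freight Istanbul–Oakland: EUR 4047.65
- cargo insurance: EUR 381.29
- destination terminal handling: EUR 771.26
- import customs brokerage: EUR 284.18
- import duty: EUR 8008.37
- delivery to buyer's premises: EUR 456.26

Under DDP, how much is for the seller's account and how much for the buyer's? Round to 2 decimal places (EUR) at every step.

Seller: EUR 438536.90; buyer: EUR 0.00

DDP: the seller bears all costs including import duty.
Seller's account: goods 422044.82 + inland to port 1685.69 + export clearance 175.25 + origin terminal 682.13 + freight 4047.65 + insurance 381.29 + destination terminal 771.26 + brokerage 284.18 + duty 8008.37 + delivery 456.26 = 438536.90
Buyer's account: 0.00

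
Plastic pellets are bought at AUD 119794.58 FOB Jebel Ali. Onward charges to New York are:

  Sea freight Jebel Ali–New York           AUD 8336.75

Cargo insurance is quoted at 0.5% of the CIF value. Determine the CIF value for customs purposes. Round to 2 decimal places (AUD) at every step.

Let C be the CIF value. C = FOB price + freight + 0.5% × C
C − 0.5% × C = 119794.58 + 8336.75
0.995 × C = 128131.33
C = 128131.33 / 0.995 = 128775.21
Insurance premium = 0.5% × 128775.21 = 643.88

CIF value: AUD 128775.21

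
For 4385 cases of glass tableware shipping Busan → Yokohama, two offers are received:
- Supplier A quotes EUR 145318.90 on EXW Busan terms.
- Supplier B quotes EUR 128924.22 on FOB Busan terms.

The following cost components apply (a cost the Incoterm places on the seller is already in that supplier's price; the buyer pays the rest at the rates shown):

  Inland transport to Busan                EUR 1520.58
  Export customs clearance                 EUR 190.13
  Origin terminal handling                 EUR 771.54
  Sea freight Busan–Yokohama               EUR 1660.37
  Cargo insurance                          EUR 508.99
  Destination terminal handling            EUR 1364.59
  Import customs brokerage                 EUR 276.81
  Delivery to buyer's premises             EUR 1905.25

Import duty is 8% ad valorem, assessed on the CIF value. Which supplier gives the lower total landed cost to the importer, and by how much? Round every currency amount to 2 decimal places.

Supplier B is cheaper by EUR 20387.08

Supplier A (EXW):
CIF value = EXW price + inland to port + export clearance + origin terminal + freight + insurance = 145318.90 + 1520.58 + 190.13 + 771.54 + 1660.37 + 508.99 = 149970.51
Import duty = 149970.51 × 8% = 11997.64
Buyer bears (A): 1520.58 + 190.13 + 771.54 + 1660.37 + 508.99 + 1364.59 + 276.81 + 1905.25 = 8198.26
Landed cost (A) = invoice 145318.90 + 8198.26 + duty 11997.64 = 165514.80
Supplier B (FOB):
CIF value = FOB price + freight + insurance = 128924.22 + 1660.37 + 508.99 = 131093.58
Import duty = 131093.58 × 8% = 10487.49
Buyer bears (B): 1660.37 + 508.99 + 1364.59 + 276.81 + 1905.25 = 5716.01
Landed cost (B) = invoice 128924.22 + 5716.01 + duty 10487.49 = 145127.72
Difference = |165514.80 − 145127.72| = 20387.08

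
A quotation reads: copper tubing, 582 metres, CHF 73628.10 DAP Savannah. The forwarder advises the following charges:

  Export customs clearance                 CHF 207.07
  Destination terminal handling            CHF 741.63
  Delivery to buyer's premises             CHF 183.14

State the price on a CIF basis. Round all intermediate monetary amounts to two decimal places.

CIF price: CHF 72703.33

Not relevant to the conversion: export clearance — on the seller under both DAP and CIF; already in the DAP price and stays in the CIF price.
From DAP to CIF, the seller no longer bears: destination terminal, delivery.
CIF price = 73628.10 − 741.63 − 183.14 = 72703.33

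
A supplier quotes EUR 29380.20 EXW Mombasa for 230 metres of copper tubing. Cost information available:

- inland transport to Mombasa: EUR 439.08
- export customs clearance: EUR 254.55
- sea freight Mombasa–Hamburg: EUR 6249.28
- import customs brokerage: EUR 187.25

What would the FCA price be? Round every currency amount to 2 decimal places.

Not relevant to the conversion: freight, brokerage — on the buyer under both terms; not part of either seller's price.
From EXW to FCA, the seller additionally bears: inland to port, export clearance.
FCA price = 29380.20 + 439.08 + 254.55 = 30073.83

FCA price: EUR 30073.83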